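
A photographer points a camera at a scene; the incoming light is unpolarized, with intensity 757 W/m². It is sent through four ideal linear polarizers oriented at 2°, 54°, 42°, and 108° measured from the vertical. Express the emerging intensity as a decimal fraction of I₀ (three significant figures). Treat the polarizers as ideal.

Unpolarized light through the first polarizer → I₁ = 757 W/m²/2 = 378.5 W/m², polarized at 2°.
I₂ = I₁ · cos²(52°) = 378.5 · 0.379 = 143.5 W/m².
I₃ = I₂ · cos²(12°) = 143.5 · 0.9568 = 137.3 W/m².
I₄ = I₃ · cos²(66°) = 137.3 · 0.1654 = 22.71 W/m².
Transmitted fraction = 0.03.

I/I₀ ≈ 0.0300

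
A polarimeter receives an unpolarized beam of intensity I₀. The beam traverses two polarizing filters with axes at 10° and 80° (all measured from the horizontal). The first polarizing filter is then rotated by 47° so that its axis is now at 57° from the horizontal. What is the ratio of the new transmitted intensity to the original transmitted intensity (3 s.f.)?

Before rotation:
Unpolarized light through the first polarizer → I₁ = ½ I₀, now polarized at 10°.
I₂ = I₁ cos²(80° − 10°) = 0.5 I₀ · cos²(70°) = 0.05849 I₀.
After rotation:
Unpolarized light through the first polarizer → I₁ = ½ I₀, now polarized at 57°.
I₂ = I₁ cos²(80° − 57°) = 0.5 I₀ · cos²(23°) = 0.4237 I₀.
Ratio = 0.4237 / 0.05849 = 7.244.

I_new/I_old ≈ 7.24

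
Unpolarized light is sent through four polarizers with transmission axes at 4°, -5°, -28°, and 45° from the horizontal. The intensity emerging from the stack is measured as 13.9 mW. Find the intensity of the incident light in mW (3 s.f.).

I₀ ≈ 393 mW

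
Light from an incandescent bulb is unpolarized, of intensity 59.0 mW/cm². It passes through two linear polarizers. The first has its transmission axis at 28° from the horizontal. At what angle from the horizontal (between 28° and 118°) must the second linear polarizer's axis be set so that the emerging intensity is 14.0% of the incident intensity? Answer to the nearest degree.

Unpolarized light through the first polarizer → I₁ = ½ I₀, now polarized at 28°.
Need I₂/I₀ = 0.14, so cos²(θ − 28°) = 0.14 / 0.5 = 0.28.
θ − 28° = arccos(√0.28) = 58.1°, giving θ ≈ 28 + 58.1 = 86.1°.

θ ≈ 86°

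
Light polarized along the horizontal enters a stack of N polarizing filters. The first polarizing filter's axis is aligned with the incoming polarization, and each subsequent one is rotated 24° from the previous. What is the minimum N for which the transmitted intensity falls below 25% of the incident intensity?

First polarizer is aligned with the polarization: full transmission.
Each further stage multiplies by cos²(24°) = 0.8346.
After N polarizers: T = 0.8346^(N−1). Require T < 0.25 ⇒ N−1 > ln(0.25)/ln(0.8346) = 7.67, so N−1 ≥ 8 and N = 9.
Check: N=9 gives T = 0.2353 < 0.25; N=8 gives T = 0.282.

N = 9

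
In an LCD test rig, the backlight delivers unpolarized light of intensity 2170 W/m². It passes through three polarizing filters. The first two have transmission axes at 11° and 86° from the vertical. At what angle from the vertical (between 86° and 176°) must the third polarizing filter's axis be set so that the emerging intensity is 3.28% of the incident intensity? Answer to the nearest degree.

θ ≈ 94°

Unpolarized light through the first polarizer → I₁ = ½ I₀, now polarized at 11°.
I₂ = I₁ cos²(86° − 11°) = 0.5 I₀ · cos²(75°) = 0.03349 I₀.
Need I₃/I₀ = 0.0328, so cos²(θ − 86°) = 0.0328 / 0.03349 = 0.9793.
θ − 86° = arccos(√0.9793) = 8.3°, giving θ ≈ 86 + 8.3 = 94.3°.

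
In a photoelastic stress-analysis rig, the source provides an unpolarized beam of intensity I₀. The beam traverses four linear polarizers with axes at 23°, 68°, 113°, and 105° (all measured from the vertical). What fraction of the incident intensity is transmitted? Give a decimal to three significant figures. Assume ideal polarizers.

≈ 0.123 I₀

Unpolarized light through the first polarizer → I₁ = ½ I₀, now polarized at 23°.
I₂ = I₁ cos²(68° − 23°) = 0.5 I₀ · cos²(45°) = 0.25 I₀.
I₃ = I₂ cos²(113° − 68°) = 0.25 I₀ · cos²(45°) = 0.125 I₀.
I₄ = I₃ cos²(105° − 113°) = 0.125 I₀ · cos²(8°) = 0.1226 I₀.
Transmitted fraction = 0.1226.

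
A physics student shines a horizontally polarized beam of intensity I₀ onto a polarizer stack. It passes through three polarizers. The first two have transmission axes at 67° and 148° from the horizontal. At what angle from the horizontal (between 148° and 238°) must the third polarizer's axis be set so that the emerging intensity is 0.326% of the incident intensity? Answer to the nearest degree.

θ ≈ 169°

By Malus's law, I₁ = I₀ cos²(67° − 0°) = I₀ cos²(67°) = 0.1527 I₀.
I₂ = I₁ cos²(148° − 67°) = 0.1527 I₀ · cos²(81°) = 0.003736 I₀.
Need I₃/I₀ = 0.00326, so cos²(θ − 148°) = 0.00326 / 0.003736 = 0.8726.
θ − 148° = arccos(√0.8726) = 20.9°, giving θ ≈ 148 + 20.9 = 168.9°.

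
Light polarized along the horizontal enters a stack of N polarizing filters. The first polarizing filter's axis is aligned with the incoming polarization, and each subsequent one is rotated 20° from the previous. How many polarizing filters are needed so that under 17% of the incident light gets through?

N = 16

First polarizer is aligned with the polarization: full transmission.
Each further stage multiplies by cos²(20°) = 0.883.
After N polarizers: T = 0.883^(N−1). Require T < 0.17 ⇒ N−1 > ln(0.17)/ln(0.883) = 14.24, so N−1 ≥ 15 and N = 16.
Check: N=16 gives T = 0.1547 < 0.17; N=15 gives T = 0.1752.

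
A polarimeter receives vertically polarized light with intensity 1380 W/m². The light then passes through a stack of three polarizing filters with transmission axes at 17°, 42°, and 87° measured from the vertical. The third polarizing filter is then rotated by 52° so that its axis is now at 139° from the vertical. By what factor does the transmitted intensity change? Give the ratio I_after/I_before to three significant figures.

I_new/I_old ≈ 0.0297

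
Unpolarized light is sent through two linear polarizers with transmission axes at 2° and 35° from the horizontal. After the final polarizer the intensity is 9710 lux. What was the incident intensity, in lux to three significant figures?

I₀ ≈ 2.76e4 lux

Unpolarized light through the first polarizer → I₁ = ½ I₀, now polarized at 2°.
I₂ = I₁ cos²(35° − 2°) = 0.5 I₀ · cos²(33°) = 0.3517 I₀.
So 9710 lux = 0.3517 I₀, giving I₀ = 9710/0.3517 = 2.761e+04 lux.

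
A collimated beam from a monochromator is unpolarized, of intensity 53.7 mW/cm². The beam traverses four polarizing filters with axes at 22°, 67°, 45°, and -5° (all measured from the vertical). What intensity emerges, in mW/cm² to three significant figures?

I ≈ 4.77 mW/cm²

Unpolarized light through the first polarizer → I₁ = 53.7 mW/cm²/2 = 26.85 mW/cm², polarized at 22°.
I₂ = I₁ · cos²(45°) = 26.85 · 0.5 = 13.43 mW/cm².
I₃ = I₂ · cos²(22°) = 13.43 · 0.8597 = 11.54 mW/cm².
I₄ = I₃ · cos²(50°) = 11.54 · 0.4132 = 4.768 mW/cm².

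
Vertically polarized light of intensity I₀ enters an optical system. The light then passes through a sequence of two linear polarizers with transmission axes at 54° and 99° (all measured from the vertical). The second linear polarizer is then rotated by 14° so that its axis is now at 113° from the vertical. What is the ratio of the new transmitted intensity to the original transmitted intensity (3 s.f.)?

Before rotation:
I₁ = I₀ cos²(54° − 0°) = I₀ cos²(54°) = 0.3455 I₀.
I₂ = I₁ cos²(99° − 54°) = 0.3455 I₀ · cos²(45°) = 0.1727 I₀.
After rotation:
I₁ = I₀ cos²(54° − 0°) = I₀ cos²(54°) = 0.3455 I₀.
I₂ = I₁ cos²(113° − 54°) = 0.3455 I₀ · cos²(59°) = 0.09165 I₀.
Ratio = 0.09165 / 0.1727 = 0.5305.

I_new/I_old ≈ 0.531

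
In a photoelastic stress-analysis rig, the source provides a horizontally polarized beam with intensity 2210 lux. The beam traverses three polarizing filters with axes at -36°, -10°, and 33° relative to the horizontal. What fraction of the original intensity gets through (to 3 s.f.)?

I/I₀ ≈ 0.283

I₁ = 2210 lux · cos²(36°) = 1446 lux.
I₂ = I₁ · cos²(26°) = 1446 · 0.8078 = 1168 lux.
I₃ = I₂ · cos²(43°) = 1168 · 0.5349 = 625 lux.
Transmitted fraction = 0.2828.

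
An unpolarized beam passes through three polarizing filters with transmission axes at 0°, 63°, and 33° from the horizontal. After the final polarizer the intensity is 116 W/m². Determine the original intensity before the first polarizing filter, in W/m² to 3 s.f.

Unpolarized light through the first polarizer → I₁ = ½ I₀, now polarized at 0°.
I₂ = I₁ cos²(63° − 0°) = 0.5 I₀ · cos²(63°) = 0.1031 I₀.
I₃ = I₂ cos²(33° − 63°) = 0.1031 I₀ · cos²(30°) = 0.07729 I₀.
So 116 W/m² = 0.07729 I₀, giving I₀ = 116/0.07729 = 1501 W/m².

I₀ ≈ 1500 W/m²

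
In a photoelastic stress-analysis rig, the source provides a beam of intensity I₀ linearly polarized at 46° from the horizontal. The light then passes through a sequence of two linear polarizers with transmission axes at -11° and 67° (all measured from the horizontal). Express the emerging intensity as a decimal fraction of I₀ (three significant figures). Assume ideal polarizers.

≈ 0.0128 I₀

I₁ = I₀ cos²(-11° − 46°) = I₀ cos²(57°) = 0.2966 I₀.
I₂ = I₁ cos²(67° + 11°) = 0.2966 I₀ · cos²(78°) = 0.01282 I₀.
Transmitted fraction = 0.01282.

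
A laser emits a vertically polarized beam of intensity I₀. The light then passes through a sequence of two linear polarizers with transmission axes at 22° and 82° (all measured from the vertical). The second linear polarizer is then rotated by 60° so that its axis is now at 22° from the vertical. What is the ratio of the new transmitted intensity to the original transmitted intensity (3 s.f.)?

I_new/I_old ≈ 4.00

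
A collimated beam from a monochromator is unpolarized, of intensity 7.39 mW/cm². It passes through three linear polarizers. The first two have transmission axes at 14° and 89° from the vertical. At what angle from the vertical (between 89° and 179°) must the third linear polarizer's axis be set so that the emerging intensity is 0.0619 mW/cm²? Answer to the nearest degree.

θ ≈ 149°

Unpolarized light through the first polarizer → I₁ = ½ I₀, now polarized at 14°.
I₂ = I₁ cos²(89° − 14°) = 0.5 I₀ · cos²(75°) = 0.03349 I₀.
Target fraction: 0.0619 / 7.39 mW/cm² = 0.008376 of I₀.
Need I₃/I₀ = 0.008376, so cos²(θ − 89°) = 0.008376 / 0.03349 = 0.2501.
θ − 89° = arccos(√0.2501) = 60.0°, giving θ ≈ 89 + 60.0 = 149.0°.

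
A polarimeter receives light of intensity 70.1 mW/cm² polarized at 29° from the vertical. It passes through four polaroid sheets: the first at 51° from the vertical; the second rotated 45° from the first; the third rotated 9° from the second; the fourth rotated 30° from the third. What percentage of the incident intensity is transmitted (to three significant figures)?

≈ 31.4%

I₁ = 70.1 mW/cm² · cos²(22°) = 60.26 mW/cm².
I₂ = I₁ · cos²(45°) = 60.26 · 0.5 = 30.13 mW/cm².
I₃ = I₂ · cos²(9°) = 30.13 · 0.9755 = 29.39 mW/cm².
I₄ = I₃ · cos²(30°) = 29.39 · 0.75 = 22.05 mW/cm².
That is 31.45% of the incident intensity.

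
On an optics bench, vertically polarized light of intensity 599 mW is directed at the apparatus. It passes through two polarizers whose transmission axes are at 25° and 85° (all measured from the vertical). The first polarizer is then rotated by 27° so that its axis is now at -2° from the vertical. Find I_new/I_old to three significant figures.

Before rotation:
I₁ = I₀ cos²(25° − 0°) = I₀ cos²(25°) = 0.8214 I₀.
I₂ = I₁ cos²(85° − 25°) = 0.8214 I₀ · cos²(60°) = 0.2053 I₀.
After rotation:
I₁ = I₀ cos²(-2° − 0°) = I₀ cos²(2°) = 0.9988 I₀.
I₂ = I₁ cos²(85° + 2°) = 0.9988 I₀ · cos²(87°) = 0.002736 I₀.
Ratio = 0.002736 / 0.2053 = 0.01332.

I_new/I_old ≈ 0.0133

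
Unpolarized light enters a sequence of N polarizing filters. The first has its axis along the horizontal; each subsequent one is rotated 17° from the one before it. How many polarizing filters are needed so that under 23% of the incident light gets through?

First polarizer halves the unpolarized light: factor 1/2.
Each further stage multiplies by cos²(17°) = 0.9145.
After N polarizers: T = 0.5·0.9145^(N−1). Require T < 0.23 ⇒ N−1 > ln(0.23/0.5)/ln(0.9145) = 8.69, so N−1 ≥ 9 and N = 10.
Check: N=10 gives T = 0.2237 < 0.23; N=9 gives T = 0.2446.

N = 10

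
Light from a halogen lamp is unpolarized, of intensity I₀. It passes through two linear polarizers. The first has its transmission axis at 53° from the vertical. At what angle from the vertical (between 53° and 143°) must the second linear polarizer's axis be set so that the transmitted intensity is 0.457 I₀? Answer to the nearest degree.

Unpolarized light through the first polarizer → I₁ = ½ I₀, now polarized at 53°.
Need I₂/I₀ = 0.457, so cos²(θ − 53°) = 0.457 / 0.5 = 0.914.
θ − 53° = arccos(√0.914) = 17.1°, giving θ ≈ 53 + 17.1 = 70.1°.

θ ≈ 70°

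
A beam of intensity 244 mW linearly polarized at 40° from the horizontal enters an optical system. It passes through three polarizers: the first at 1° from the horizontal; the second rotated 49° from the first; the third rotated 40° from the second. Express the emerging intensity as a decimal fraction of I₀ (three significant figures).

I/I₀ ≈ 0.153

I₁ = 244 mW · cos²(39°) = 147.4 mW.
I₂ = I₁ · cos²(49°) = 147.4 · 0.4304 = 63.43 mW.
I₃ = I₂ · cos²(40°) = 63.43 · 0.5868 = 37.22 mW.
Transmitted fraction = 0.1525.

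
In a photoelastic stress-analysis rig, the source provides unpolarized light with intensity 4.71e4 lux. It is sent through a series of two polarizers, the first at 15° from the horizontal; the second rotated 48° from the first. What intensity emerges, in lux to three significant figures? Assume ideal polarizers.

I ≈ 1.05e4 lux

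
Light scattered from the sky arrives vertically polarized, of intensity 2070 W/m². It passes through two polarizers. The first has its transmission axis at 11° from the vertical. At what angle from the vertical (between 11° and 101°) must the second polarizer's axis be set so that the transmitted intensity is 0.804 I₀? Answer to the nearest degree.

θ ≈ 35°

I₁ = I₀ cos²(11° − 0°) = I₀ cos²(11°) = 0.9636 I₀.
Need I₂/I₀ = 0.804, so cos²(θ − 11°) = 0.804 / 0.9636 = 0.8344.
θ − 11° = arccos(√0.8344) = 24.0°, giving θ ≈ 11 + 24.0 = 35.0°.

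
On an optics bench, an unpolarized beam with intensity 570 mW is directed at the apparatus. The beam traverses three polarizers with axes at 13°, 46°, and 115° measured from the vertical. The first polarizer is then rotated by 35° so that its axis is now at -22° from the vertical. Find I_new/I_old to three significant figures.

I_new/I_old ≈ 0.200

Before rotation:
Unpolarized light through the first polarizer → I₁ = ½ I₀, now polarized at 13°.
I₂ = I₁ cos²(46° − 13°) = 0.5 I₀ · cos²(33°) = 0.3517 I₀.
I₃ = I₂ cos²(115° − 46°) = 0.3517 I₀ · cos²(69°) = 0.04517 I₀.
After rotation:
Unpolarized light through the first polarizer → I₁ = ½ I₀, now polarized at -22°.
I₂ = I₁ cos²(46° + 22°) = 0.5 I₀ · cos²(68°) = 0.07017 I₀.
I₃ = I₂ cos²(115° − 46°) = 0.07017 I₀ · cos²(69°) = 0.009011 I₀.
Ratio = 0.009011 / 0.04517 = 0.1995.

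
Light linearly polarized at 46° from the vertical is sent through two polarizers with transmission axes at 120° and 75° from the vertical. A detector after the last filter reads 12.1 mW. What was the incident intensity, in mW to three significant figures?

I₁ = I₀ cos²(120° − 46°) = I₀ cos²(74°) = 0.07598 I₀.
I₂ = I₁ cos²(75° − 120°) = 0.07598 I₀ · cos²(45°) = 0.03799 I₀.
So 12.1 mW = 0.03799 I₀, giving I₀ = 12.1/0.03799 = 318.5 mW.

I₀ ≈ 319 mW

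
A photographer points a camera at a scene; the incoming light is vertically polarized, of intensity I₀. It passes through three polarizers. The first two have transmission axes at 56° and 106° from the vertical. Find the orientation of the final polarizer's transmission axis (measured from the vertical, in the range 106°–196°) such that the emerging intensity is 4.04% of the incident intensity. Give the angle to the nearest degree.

I₁ = I₀ cos²(56° − 0°) = I₀ cos²(56°) = 0.3127 I₀.
I₂ = I₁ cos²(106° − 56°) = 0.3127 I₀ · cos²(50°) = 0.1292 I₀.
Need I₃/I₀ = 0.0404, so cos²(θ − 106°) = 0.0404 / 0.1292 = 0.3127.
θ − 106° = arccos(√0.3127) = 56.0°, giving θ ≈ 106 + 56.0 = 162.0°.

θ ≈ 162°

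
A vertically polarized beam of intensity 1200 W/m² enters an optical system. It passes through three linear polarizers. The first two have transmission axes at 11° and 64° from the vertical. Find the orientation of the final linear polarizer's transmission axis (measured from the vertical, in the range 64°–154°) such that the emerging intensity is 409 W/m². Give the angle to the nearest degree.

θ ≈ 73°

By Malus's law, I₁ = I₀ cos²(11° − 0°) = I₀ cos²(11°) = 0.9636 I₀.
I₂ = I₁ cos²(64° − 11°) = 0.9636 I₀ · cos²(53°) = 0.349 I₀.
Target fraction: 409 / 1200 W/m² = 0.3408 of I₀.
Need I₃/I₀ = 0.3408, so cos²(θ − 64°) = 0.3408 / 0.349 = 0.9766.
θ − 64° = arccos(√0.9766) = 8.8°, giving θ ≈ 64 + 8.8 = 72.8°.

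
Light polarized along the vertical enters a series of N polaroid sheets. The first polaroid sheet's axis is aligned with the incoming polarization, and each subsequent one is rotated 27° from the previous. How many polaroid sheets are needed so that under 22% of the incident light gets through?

First polarizer is aligned with the polarization: full transmission.
Each further stage multiplies by cos²(27°) = 0.7939.
After N polarizers: T = 0.7939^(N−1). Require T < 0.22 ⇒ N−1 > ln(0.22)/ln(0.7939) = 6.56, so N−1 ≥ 7 and N = 8.
Check: N=8 gives T = 0.1988 < 0.22; N=7 gives T = 0.2504.

N = 8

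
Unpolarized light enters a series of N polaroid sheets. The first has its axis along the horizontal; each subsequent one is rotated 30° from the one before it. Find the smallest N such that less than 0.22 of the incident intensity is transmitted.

N = 4

First polarizer halves the unpolarized light: factor 1/2.
Each further stage multiplies by cos²(30°) = 0.75.
After N polarizers: T = 0.5·0.75^(N−1). Require T < 0.22 ⇒ N−1 > ln(0.22/0.5)/ln(0.75) = 2.85, so N−1 ≥ 3 and N = 4.
Check: N=4 gives T = 0.2109 < 0.22; N=3 gives T = 0.2813.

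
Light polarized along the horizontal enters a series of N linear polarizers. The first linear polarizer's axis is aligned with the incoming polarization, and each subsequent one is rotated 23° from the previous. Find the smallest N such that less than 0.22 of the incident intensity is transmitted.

N = 11

First polarizer is aligned with the polarization: full transmission.
Each further stage multiplies by cos²(23°) = 0.8473.
After N polarizers: T = 0.8473^(N−1). Require T < 0.22 ⇒ N−1 > ln(0.22)/ln(0.8473) = 9.14, so N−1 ≥ 10 and N = 11.
Check: N=11 gives T = 0.1908 < 0.22; N=10 gives T = 0.2251.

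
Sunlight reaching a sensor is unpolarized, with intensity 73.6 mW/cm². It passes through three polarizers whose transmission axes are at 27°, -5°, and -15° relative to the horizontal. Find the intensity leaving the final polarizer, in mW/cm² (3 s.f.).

I ≈ 25.7 mW/cm²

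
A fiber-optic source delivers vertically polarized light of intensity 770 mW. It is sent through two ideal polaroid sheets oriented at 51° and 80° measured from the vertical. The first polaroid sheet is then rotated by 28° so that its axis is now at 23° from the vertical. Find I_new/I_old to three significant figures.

Before rotation:
I₁ = I₀ cos²(51° − 0°) = I₀ cos²(51°) = 0.396 I₀.
I₂ = I₁ cos²(80° − 51°) = 0.396 I₀ · cos²(29°) = 0.303 I₀.
After rotation:
I₁ = I₀ cos²(23° − 0°) = I₀ cos²(23°) = 0.8473 I₀.
I₂ = I₁ cos²(80° − 23°) = 0.8473 I₀ · cos²(57°) = 0.2513 I₀.
Ratio = 0.2513 / 0.303 = 0.8296.

I_new/I_old ≈ 0.830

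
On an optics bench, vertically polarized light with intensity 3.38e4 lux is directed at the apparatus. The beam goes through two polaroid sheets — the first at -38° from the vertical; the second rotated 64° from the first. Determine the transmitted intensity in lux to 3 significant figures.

I₁ = 3.38e4 lux · cos²(38°) = 2.099e+04 lux.
I₂ = I₁ · cos²(64°) = 2.099e+04 · 0.1922 = 4033 lux.

I ≈ 4030 lux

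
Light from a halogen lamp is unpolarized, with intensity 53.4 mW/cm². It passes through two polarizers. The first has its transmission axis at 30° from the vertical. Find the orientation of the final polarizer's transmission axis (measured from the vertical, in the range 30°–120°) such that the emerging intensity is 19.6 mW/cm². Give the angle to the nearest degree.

θ ≈ 61°

Unpolarized light through the first polarizer → I₁ = ½ I₀, now polarized at 30°.
Target fraction: 19.6 / 53.4 mW/cm² = 0.367 of I₀.
Need I₂/I₀ = 0.367, so cos²(θ − 30°) = 0.367 / 0.5 = 0.7341.
θ − 30° = arccos(√0.7341) = 31.0°, giving θ ≈ 30 + 31.0 = 61.0°.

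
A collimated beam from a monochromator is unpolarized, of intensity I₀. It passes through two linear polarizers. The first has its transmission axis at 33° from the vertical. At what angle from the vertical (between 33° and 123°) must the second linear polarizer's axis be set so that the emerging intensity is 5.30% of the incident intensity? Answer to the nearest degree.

Unpolarized light through the first polarizer → I₁ = ½ I₀, now polarized at 33°.
Need I₂/I₀ = 0.053, so cos²(θ − 33°) = 0.053 / 0.5 = 0.106.
θ − 33° = arccos(√0.106) = 71.0°, giving θ ≈ 33 + 71.0 = 104.0°.

θ ≈ 104°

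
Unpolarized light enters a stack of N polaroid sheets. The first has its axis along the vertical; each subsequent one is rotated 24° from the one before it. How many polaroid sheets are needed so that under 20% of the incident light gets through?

N = 7

First polarizer halves the unpolarized light: factor 1/2.
Each further stage multiplies by cos²(24°) = 0.8346.
After N polarizers: T = 0.5·0.8346^(N−1). Require T < 0.20 ⇒ N−1 > ln(0.20/0.5)/ln(0.8346) = 5.07, so N−1 ≥ 6 and N = 7.
Check: N=7 gives T = 0.1689 < 0.20; N=6 gives T = 0.2024.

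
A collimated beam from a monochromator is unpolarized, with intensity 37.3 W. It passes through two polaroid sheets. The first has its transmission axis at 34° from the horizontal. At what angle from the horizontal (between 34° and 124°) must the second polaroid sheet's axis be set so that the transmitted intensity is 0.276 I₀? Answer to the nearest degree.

Unpolarized light through the first polarizer → I₁ = ½ I₀, now polarized at 34°.
Need I₂/I₀ = 0.276, so cos²(θ − 34°) = 0.276 / 0.5 = 0.552.
θ − 34° = arccos(√0.552) = 42.0°, giving θ ≈ 34 + 42.0 = 76.0°.

θ ≈ 76°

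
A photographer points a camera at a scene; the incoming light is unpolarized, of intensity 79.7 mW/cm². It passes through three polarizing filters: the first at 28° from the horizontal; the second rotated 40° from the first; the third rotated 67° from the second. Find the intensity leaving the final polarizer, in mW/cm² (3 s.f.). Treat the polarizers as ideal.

I ≈ 3.57 mW/cm²

Unpolarized light through the first polarizer → I₁ = 79.7 mW/cm²/2 = 39.85 mW/cm², polarized at 28°.
I₂ = I₁ · cos²(40°) = 39.85 · 0.5868 = 23.38 mW/cm².
I₃ = I₂ · cos²(67°) = 23.38 · 0.1527 = 3.57 mW/cm².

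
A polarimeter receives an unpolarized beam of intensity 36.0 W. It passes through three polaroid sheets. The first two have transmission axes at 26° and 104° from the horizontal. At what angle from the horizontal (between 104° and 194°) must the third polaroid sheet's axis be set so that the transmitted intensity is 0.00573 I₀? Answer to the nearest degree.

Unpolarized light through the first polarizer → I₁ = ½ I₀, now polarized at 26°.
I₂ = I₁ cos²(104° − 26°) = 0.5 I₀ · cos²(78°) = 0.02161 I₀.
Need I₃/I₀ = 0.00573, so cos²(θ − 104°) = 0.00573 / 0.02161 = 0.2651.
θ − 104° = arccos(√0.2651) = 59.0°, giving θ ≈ 104 + 59.0 = 163.0°.

θ ≈ 163°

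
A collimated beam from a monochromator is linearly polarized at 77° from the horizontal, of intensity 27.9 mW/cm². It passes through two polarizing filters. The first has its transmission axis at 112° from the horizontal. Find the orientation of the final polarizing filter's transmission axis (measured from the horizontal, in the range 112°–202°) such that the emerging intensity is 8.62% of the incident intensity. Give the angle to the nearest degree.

I₁ = I₀ cos²(112° − 77°) = I₀ cos²(35°) = 0.671 I₀.
Need I₂/I₀ = 0.0862, so cos²(θ − 112°) = 0.0862 / 0.671 = 0.1285.
θ − 112° = arccos(√0.1285) = 69.0°, giving θ ≈ 112 + 69.0 = 181.0°.

θ ≈ 181°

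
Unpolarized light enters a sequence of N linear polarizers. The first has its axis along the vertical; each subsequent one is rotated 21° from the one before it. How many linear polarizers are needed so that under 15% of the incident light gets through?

First polarizer halves the unpolarized light: factor 1/2.
Each further stage multiplies by cos²(21°) = 0.8716.
After N polarizers: T = 0.5·0.8716^(N−1). Require T < 0.15 ⇒ N−1 > ln(0.15/0.5)/ln(0.8716) = 8.76, so N−1 ≥ 9 and N = 10.
Check: N=10 gives T = 0.1451 < 0.15; N=9 gives T = 0.1665.

N = 10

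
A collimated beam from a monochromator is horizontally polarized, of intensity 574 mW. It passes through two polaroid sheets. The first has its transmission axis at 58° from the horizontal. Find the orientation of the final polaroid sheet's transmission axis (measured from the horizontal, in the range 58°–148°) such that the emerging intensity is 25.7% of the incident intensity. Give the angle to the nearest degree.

By Malus's law, I₁ = I₀ cos²(58° − 0°) = I₀ cos²(58°) = 0.2808 I₀.
Need I₂/I₀ = 0.257, so cos²(θ − 58°) = 0.257 / 0.2808 = 0.9152.
θ − 58° = arccos(√0.9152) = 16.9°, giving θ ≈ 58 + 16.9 = 74.9°.

θ ≈ 75°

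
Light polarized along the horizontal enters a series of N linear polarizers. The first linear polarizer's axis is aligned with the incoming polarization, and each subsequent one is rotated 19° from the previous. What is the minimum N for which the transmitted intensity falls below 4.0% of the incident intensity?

N = 30

First polarizer is aligned with the polarization: full transmission.
Each further stage multiplies by cos²(19°) = 0.894.
After N polarizers: T = 0.894^(N−1). Require T < 0.040 ⇒ N−1 > ln(0.040)/ln(0.894) = 28.73, so N−1 ≥ 29 and N = 30.
Check: N=30 gives T = 0.0388 < 0.040; N=29 gives T = 0.0434.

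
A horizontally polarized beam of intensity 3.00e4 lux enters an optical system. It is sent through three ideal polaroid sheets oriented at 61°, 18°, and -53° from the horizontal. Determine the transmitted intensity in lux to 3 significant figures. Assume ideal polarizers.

I ≈ 400 lux

I₁ = 3.00e4 lux · cos²(61°) = 7051 lux.
I₂ = I₁ · cos²(43°) = 7051 · 0.5349 = 3772 lux.
I₃ = I₂ · cos²(71°) = 3772 · 0.106 = 399.8 lux.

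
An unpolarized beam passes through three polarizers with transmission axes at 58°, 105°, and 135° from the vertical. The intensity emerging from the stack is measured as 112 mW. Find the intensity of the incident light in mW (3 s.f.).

Unpolarized light through the first polarizer → I₁ = ½ I₀, now polarized at 58°.
I₂ = I₁ cos²(105° − 58°) = 0.5 I₀ · cos²(47°) = 0.2326 I₀.
I₃ = I₂ cos²(135° − 105°) = 0.2326 I₀ · cos²(30°) = 0.1744 I₀.
So 112 mW = 0.1744 I₀, giving I₀ = 112/0.1744 = 642.1 mW.

I₀ ≈ 642 mW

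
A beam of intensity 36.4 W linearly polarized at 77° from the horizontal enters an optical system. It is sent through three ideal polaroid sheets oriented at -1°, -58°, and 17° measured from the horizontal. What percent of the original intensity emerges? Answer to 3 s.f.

By Malus's law, I₁ = 36.4 W · cos²(78°) = 1.573 W.
I₂ = I₁ · cos²(57°) = 1.573 · 0.2966 = 0.4667 W.
I₃ = I₂ · cos²(75°) = 0.4667 · 0.06699 = 0.03127 W.
That is 0.08589% of the incident intensity.

≈ 0.0859%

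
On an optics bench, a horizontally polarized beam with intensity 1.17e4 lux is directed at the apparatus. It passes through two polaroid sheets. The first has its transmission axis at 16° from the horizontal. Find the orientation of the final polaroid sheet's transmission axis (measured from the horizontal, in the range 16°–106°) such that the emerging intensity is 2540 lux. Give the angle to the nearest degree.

θ ≈ 77°

I₁ = I₀ cos²(16° − 0°) = I₀ cos²(16°) = 0.924 I₀.
Target fraction: 2540 / 1.17e4 lux = 0.2171 of I₀.
Need I₂/I₀ = 0.2171, so cos²(θ − 16°) = 0.2171 / 0.924 = 0.2349.
θ − 16° = arccos(√0.2349) = 61.0°, giving θ ≈ 16 + 61.0 = 77.0°.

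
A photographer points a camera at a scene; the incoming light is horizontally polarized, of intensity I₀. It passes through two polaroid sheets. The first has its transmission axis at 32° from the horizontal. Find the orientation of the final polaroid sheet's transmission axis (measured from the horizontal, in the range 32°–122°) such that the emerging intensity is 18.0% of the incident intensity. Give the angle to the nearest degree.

I₁ = I₀ cos²(32° − 0°) = I₀ cos²(32°) = 0.7192 I₀.
Need I₂/I₀ = 0.18, so cos²(θ − 32°) = 0.18 / 0.7192 = 0.2503.
θ − 32° = arccos(√0.2503) = 60.0°, giving θ ≈ 32 + 60.0 = 92.0°.

θ ≈ 92°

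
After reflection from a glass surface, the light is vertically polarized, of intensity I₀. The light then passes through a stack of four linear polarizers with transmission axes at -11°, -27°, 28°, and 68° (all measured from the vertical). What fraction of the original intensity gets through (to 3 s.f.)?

≈ 0.172 I₀

I₁ = I₀ cos²(-11° − 0°) = I₀ cos²(11°) = 0.9636 I₀.
I₂ = I₁ cos²(-27° + 11°) = 0.9636 I₀ · cos²(16°) = 0.8904 I₀.
I₃ = I₂ cos²(28° + 27°) = 0.8904 I₀ · cos²(55°) = 0.2929 I₀.
I₄ = I₃ cos²(68° − 28°) = 0.2929 I₀ · cos²(40°) = 0.1719 I₀.
Transmitted fraction = 0.1719.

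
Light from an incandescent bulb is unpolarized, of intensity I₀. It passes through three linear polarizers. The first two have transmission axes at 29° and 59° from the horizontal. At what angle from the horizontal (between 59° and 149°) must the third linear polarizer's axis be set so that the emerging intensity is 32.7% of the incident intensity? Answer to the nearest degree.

Unpolarized light through the first polarizer → I₁ = ½ I₀, now polarized at 29°.
I₂ = I₁ cos²(59° − 29°) = 0.5 I₀ · cos²(30°) = 0.375 I₀.
Need I₃/I₀ = 0.327, so cos²(θ − 59°) = 0.327 / 0.375 = 0.872.
θ − 59° = arccos(√0.872) = 21.0°, giving θ ≈ 59 + 21.0 = 80.0°.

θ ≈ 80°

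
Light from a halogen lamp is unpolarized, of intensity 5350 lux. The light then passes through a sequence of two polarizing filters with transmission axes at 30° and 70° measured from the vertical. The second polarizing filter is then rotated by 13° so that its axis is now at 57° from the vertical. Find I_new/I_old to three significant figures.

Before rotation:
Unpolarized light through the first polarizer → I₁ = ½ I₀, now polarized at 30°.
I₂ = I₁ cos²(70° − 30°) = 0.5 I₀ · cos²(40°) = 0.2934 I₀.
After rotation:
Unpolarized light through the first polarizer → I₁ = ½ I₀, now polarized at 30°.
I₂ = I₁ cos²(57° − 30°) = 0.5 I₀ · cos²(27°) = 0.3969 I₀.
Ratio = 0.3969 / 0.2934 = 1.353.

I_new/I_old ≈ 1.35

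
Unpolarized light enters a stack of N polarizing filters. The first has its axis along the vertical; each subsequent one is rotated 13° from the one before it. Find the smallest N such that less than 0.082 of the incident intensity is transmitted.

First polarizer halves the unpolarized light: factor 1/2.
Each further stage multiplies by cos²(13°) = 0.9494.
After N polarizers: T = 0.5·0.9494^(N−1). Require T < 0.082 ⇒ N−1 > ln(0.082/0.5)/ln(0.9494) = 34.82, so N−1 ≥ 35 and N = 36.
Check: N=36 gives T = 0.08122 < 0.082; N=35 gives T = 0.08555.

N = 36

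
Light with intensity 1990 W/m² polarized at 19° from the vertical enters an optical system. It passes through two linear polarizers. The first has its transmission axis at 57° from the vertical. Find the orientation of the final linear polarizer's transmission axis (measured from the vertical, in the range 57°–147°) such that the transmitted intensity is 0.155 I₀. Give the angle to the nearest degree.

θ ≈ 117°

I₁ = I₀ cos²(57° − 19°) = I₀ cos²(38°) = 0.621 I₀.
Need I₂/I₀ = 0.155, so cos²(θ − 57°) = 0.155 / 0.621 = 0.2496.
θ − 57° = arccos(√0.2496) = 60.0°, giving θ ≈ 57 + 60.0 = 117.0°.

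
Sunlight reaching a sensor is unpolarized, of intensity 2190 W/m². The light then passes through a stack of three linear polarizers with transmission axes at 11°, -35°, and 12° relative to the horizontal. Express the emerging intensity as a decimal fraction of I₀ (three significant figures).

Unpolarized light through the first polarizer → I₁ = 2190 W/m²/2 = 1095 W/m², polarized at 11°.
I₂ = I₁ · cos²(46°) = 1095 · 0.4826 = 528.4 W/m².
I₃ = I₂ · cos²(47°) = 528.4 · 0.4651 = 245.8 W/m².
Transmitted fraction = 0.1122.

I/I₀ ≈ 0.112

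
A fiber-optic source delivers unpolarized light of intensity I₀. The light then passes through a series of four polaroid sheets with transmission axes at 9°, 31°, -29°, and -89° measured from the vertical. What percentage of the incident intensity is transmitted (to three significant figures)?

≈ 2.69%

Unpolarized light through the first polarizer → I₁ = ½ I₀, now polarized at 9°.
I₂ = I₁ cos²(31° − 9°) = 0.5 I₀ · cos²(22°) = 0.4298 I₀.
I₃ = I₂ cos²(-29° − 31°) = 0.4298 I₀ · cos²(60°) = 0.1075 I₀.
I₄ = I₃ cos²(-89° + 29°) = 0.1075 I₀ · cos²(60°) = 0.02686 I₀.
That is 2.686% of the incident intensity.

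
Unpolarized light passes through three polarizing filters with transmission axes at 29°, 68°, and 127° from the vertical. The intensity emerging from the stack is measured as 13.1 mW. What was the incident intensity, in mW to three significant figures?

I₀ ≈ 164 mW

Unpolarized light through the first polarizer → I₁ = ½ I₀, now polarized at 29°.
I₂ = I₁ cos²(68° − 29°) = 0.5 I₀ · cos²(39°) = 0.302 I₀.
I₃ = I₂ cos²(127° − 68°) = 0.302 I₀ · cos²(59°) = 0.0801 I₀.
So 13.1 mW = 0.0801 I₀, giving I₀ = 13.1/0.0801 = 163.5 mW.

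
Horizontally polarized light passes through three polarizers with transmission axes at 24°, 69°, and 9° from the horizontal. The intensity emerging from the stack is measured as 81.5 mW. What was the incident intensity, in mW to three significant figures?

By Malus's law, I₁ = I₀ cos²(24° − 0°) = I₀ cos²(24°) = 0.8346 I₀.
I₂ = I₁ cos²(69° − 24°) = 0.8346 I₀ · cos²(45°) = 0.4173 I₀.
I₃ = I₂ cos²(9° − 69°) = 0.4173 I₀ · cos²(60°) = 0.1043 I₀.
So 81.5 mW = 0.1043 I₀, giving I₀ = 81.5/0.1043 = 781.2 mW.

I₀ ≈ 781 mW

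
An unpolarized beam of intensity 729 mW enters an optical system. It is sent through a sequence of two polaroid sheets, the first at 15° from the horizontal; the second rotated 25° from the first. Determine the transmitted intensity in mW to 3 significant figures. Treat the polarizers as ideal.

Unpolarized light through the first polarizer → I₁ = 729 mW/2 = 364.5 mW, polarized at 15°.
I₂ = I₁ · cos²(25°) = 364.5 · 0.8214 = 299.4 mW.

I ≈ 299 mW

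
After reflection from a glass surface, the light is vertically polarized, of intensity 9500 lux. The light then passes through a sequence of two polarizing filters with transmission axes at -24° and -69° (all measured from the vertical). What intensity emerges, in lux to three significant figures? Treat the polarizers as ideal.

I₁ = 9500 lux · cos²(24°) = 7928 lux.
I₂ = I₁ · cos²(45°) = 7928 · 0.5 = 3964 lux.

I ≈ 3960 lux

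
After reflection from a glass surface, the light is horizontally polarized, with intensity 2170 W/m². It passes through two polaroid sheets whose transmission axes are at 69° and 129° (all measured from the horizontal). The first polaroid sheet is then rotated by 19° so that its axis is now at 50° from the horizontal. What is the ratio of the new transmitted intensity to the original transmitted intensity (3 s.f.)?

Before rotation:
By Malus's law, I₁ = I₀ cos²(69° − 0°) = I₀ cos²(69°) = 0.1284 I₀.
I₂ = I₁ cos²(129° − 69°) = 0.1284 I₀ · cos²(60°) = 0.03211 I₀.
After rotation:
I₁ = I₀ cos²(50° − 0°) = I₀ cos²(50°) = 0.4132 I₀.
I₂ = I₁ cos²(129° − 50°) = 0.4132 I₀ · cos²(79°) = 0.01504 I₀.
Ratio = 0.01504 / 0.03211 = 0.4685.

I_new/I_old ≈ 0.469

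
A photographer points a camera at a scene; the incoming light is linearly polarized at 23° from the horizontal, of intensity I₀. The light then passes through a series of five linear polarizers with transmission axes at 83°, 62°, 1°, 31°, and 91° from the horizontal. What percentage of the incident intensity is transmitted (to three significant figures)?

≈ 0.960%

By Malus's law, I₁ = I₀ cos²(83° − 23°) = I₀ cos²(60°) = 0.25 I₀.
I₂ = I₁ cos²(62° − 83°) = 0.25 I₀ · cos²(21°) = 0.2179 I₀.
I₃ = I₂ cos²(1° − 62°) = 0.2179 I₀ · cos²(61°) = 0.05121 I₀.
I₄ = I₃ cos²(31° − 1°) = 0.05121 I₀ · cos²(30°) = 0.03841 I₀.
I₅ = I₄ cos²(91° − 31°) = 0.03841 I₀ · cos²(60°) = 0.009603 I₀.
That is 0.9603% of the incident intensity.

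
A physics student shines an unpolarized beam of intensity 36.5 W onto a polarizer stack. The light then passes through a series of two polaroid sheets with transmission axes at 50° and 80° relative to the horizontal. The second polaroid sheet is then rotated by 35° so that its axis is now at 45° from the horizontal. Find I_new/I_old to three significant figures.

I_new/I_old ≈ 1.32

Before rotation:
Unpolarized light through the first polarizer → I₁ = ½ I₀, now polarized at 50°.
I₂ = I₁ cos²(80° − 50°) = 0.5 I₀ · cos²(30°) = 0.375 I₀.
After rotation:
Unpolarized light through the first polarizer → I₁ = ½ I₀, now polarized at 50°.
I₂ = I₁ cos²(45° − 50°) = 0.5 I₀ · cos²(5°) = 0.4962 I₀.
Ratio = 0.4962 / 0.375 = 1.323.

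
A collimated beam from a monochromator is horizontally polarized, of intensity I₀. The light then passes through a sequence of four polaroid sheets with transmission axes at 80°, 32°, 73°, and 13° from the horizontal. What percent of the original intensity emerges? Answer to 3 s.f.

By Malus's law, I₁ = I₀ cos²(80° − 0°) = I₀ cos²(80°) = 0.03015 I₀.
I₂ = I₁ cos²(32° − 80°) = 0.03015 I₀ · cos²(48°) = 0.0135 I₀.
I₃ = I₂ cos²(73° − 32°) = 0.0135 I₀ · cos²(41°) = 0.00769 I₀.
I₄ = I₃ cos²(13° − 73°) = 0.00769 I₀ · cos²(60°) = 0.001922 I₀.
That is 0.1922% of the incident intensity.

≈ 0.192%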